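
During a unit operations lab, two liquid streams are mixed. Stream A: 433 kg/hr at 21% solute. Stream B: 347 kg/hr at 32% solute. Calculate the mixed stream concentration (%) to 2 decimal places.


Mass balance on solute: F1*x1 + F2*x2 = F3*x3
F3 = F1 + F2 = 433 + 347 = 780 kg/hr
x3 = (F1*x1 + F2*x2)/F3
x3 = (433*0.21 + 347*0.32) / 780
x3 = 25.89%


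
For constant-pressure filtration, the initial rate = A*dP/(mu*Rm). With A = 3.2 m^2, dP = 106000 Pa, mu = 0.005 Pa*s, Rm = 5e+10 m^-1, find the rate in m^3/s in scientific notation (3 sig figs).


rate = A * dP / (mu * Rm)
rate = 3.2 * 106000 / (0.005 * 5e+10)
rate = 339200.0 / 2.500e+08
rate = 1.36e-03 m^3/s


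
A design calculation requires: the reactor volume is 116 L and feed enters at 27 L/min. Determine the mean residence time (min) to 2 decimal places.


tau = V / v0
tau = 116 / 27
tau = 4.30 min


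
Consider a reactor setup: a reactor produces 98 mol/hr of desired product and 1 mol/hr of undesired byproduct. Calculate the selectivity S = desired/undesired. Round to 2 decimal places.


S = desired product rate / undesired product rate
S = 98 / 1
S = 98.00


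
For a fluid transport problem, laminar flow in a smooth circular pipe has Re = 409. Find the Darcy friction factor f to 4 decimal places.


f = 64 / Re
f = 64 / 409
f = 0.1565


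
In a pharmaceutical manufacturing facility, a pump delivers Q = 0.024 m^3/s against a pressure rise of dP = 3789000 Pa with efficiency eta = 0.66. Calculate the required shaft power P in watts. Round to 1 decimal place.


P = Q * dP / eta
P = 0.024 * 3789000 / 0.66
P = 90936.0 / 0.66
P = 137781.8 W


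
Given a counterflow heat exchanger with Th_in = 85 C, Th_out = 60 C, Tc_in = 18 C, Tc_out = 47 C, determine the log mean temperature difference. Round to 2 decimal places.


dT1 = Th_in - Tc_out = 85 - 47 = 38
dT2 = Th_out - Tc_in = 60 - 18 = 42
LMTD = (dT1 - dT2) / ln(dT1/dT2)
LMTD = (38 - 42) / ln(38/42)
LMTD = 39.97 K


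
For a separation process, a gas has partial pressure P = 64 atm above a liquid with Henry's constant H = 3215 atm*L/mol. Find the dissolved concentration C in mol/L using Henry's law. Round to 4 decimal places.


C = P / H
C = 64 / 3215
C = 0.0199 mol/L


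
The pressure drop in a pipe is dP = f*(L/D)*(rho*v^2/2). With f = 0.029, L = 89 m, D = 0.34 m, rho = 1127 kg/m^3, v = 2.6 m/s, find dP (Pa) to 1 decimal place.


dP = f * (L/D) * (rho*v^2/2)
dP = 0.029 * (89/0.34) * (1127*2.6^2/2)
L/D = 261.76470588
rho*v^2/2 = 1127*6.76/2 = 3809.26
dP = 0.029 * 261.76470588 * 3809.26
dP = 28916.8 Pa


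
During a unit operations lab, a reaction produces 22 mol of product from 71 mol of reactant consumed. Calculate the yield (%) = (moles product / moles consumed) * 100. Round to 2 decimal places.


Yield = (moles product / moles consumed) * 100%
Yield = (22 / 71) * 100
Yield = 0.3099 * 100
Yield = 30.99%


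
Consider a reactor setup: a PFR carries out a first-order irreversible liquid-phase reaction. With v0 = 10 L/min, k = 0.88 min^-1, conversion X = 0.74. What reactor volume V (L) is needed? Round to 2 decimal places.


V = (v0/k) * ln(1/(1-X))
V = (10/0.88) * ln(1/(1-0.74))
V = 11.363636 * ln(3.846154)
V = 11.363636 * 1.347074
V = 15.31 L


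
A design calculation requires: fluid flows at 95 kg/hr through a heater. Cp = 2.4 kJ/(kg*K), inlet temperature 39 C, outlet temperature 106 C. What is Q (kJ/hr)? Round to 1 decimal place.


Q = m_dot * Cp * (T2 - T1)
Q = 95 * 2.4 * (106 - 39)
Q = 95 * 2.4 * 67
Q = 15276.0 kJ/hr


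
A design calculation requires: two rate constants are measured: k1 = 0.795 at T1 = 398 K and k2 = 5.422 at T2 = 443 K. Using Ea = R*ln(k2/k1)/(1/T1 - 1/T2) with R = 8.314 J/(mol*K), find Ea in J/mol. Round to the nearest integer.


Ea = R * ln(k2/k1) / (1/T1 - 1/T2)
ln(k2/k1) = ln(5.422/0.795) = 1.9198779
1/T1 - 1/T2 = 1/398 - 1/443 = 0.000255226471
Ea = 8.314 * 1.9198779 / 0.000255226471
Ea = 62540 J/mol


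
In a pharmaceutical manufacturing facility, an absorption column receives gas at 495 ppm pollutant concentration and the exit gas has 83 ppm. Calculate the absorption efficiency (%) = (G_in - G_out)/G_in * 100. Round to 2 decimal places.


Efficiency = (G_in - G_out) / G_in * 100%
Efficiency = (495 - 83) / 495 * 100
Efficiency = 412 / 495 * 100
Efficiency = 83.23%


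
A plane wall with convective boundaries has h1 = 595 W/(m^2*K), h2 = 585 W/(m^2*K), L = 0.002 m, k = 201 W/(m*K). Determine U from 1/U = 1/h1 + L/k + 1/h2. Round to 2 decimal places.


1/U = 1/h1 + L/k + 1/h2
1/U = 1/595 + 0.002/201 + 1/585
1/U = 0.0016806723 + 9.9502e-06 + 0.0017094017
1/U = 0.0034000242
U = 294.12 W/(m^2*K)


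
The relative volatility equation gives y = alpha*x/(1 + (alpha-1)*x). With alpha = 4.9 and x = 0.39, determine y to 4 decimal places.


y = alpha*x / (1 + (alpha-1)*x)
y = 4.9*0.39 / (1 + (4.9-1)*0.39)
y = 1.911 / (1 + 1.521)
y = 1.911 / 2.521
y = 0.7580


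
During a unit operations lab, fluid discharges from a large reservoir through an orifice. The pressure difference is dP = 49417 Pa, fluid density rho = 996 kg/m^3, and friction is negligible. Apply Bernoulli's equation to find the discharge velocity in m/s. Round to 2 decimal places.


v = sqrt(2*dP/rho)
v = sqrt(2*49417/996)
v = sqrt(99.230924)
v = 9.96 m/s


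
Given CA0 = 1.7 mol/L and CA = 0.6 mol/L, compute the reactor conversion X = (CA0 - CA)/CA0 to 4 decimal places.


X = (CA0 - CA) / CA0
X = (1.7 - 0.6) / 1.7
X = 1.1 / 1.7
X = 0.6471


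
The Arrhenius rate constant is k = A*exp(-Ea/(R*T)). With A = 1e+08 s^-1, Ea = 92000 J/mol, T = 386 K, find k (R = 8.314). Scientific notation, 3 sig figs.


k = A * exp(-Ea/(R*T))
k = 1e+08 * exp(-92000 / (8.314 * 386))
k = 1e+08 * exp(-28.667545)
k = 3.55e-05


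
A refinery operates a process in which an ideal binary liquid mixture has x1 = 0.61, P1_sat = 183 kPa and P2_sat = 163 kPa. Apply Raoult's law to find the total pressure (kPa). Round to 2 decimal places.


P = x1*P1_sat + x2*P2_sat
x2 = 1 - x1 = 1 - 0.61 = 0.39
P = 0.61*183 + 0.39*163
P = 111.63 + 63.57
P = 175.20 kPa


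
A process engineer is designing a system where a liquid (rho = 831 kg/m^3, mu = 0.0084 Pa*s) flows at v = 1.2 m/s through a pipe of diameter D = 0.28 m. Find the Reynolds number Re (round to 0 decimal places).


Re = rho * v * D / mu
Re = 831 * 1.2 * 0.28 / 0.0084
Re = 279.216 / 0.0084
Re = 33240


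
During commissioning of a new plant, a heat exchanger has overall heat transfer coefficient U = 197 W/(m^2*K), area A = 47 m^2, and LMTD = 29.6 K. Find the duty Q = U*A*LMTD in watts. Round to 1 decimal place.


Q = U * A * LMTD
Q = 197 * 47 * 29.6
Q = 274066.4 W


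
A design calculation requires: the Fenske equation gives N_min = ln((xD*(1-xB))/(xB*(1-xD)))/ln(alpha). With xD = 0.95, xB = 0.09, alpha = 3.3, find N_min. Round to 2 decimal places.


N_min = ln((xD*(1-xB))/(xB*(1-xD))) / ln(alpha)
Numerator inside ln: 0.8645 / 0.0045 = 192.111111
ln(192.111111) = 5.258074
ln(alpha) = ln(3.3) = 1.193922
N_min = 5.258074 / 1.193922 = 4.40


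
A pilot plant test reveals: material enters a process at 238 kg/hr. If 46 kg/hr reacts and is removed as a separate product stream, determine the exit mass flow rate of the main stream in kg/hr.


Steady-state mass balance on the main outlet: F_out = F_in - F_removed
F_out = 238 - 46
F_out = 192 kg/hr


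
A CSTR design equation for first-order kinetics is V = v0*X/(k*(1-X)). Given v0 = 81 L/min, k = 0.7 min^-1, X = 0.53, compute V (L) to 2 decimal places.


V = v0 * X / (k * (1 - X))
V = 81 * 0.53 / (0.7 * (1 - 0.53))
V = 42.93 / (0.7 * 0.47)
V = 42.93 / 0.329
V = 130.49 L


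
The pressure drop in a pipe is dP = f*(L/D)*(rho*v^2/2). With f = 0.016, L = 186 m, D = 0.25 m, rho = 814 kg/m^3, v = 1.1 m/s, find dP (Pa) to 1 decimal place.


dP = f * (L/D) * (rho*v^2/2)
dP = 0.016 * (186/0.25) * (814*1.1^2/2)
L/D = 744.0
rho*v^2/2 = 814*1.21/2 = 492.47
dP = 0.016 * 744.0 * 492.47
dP = 5862.4 Pa


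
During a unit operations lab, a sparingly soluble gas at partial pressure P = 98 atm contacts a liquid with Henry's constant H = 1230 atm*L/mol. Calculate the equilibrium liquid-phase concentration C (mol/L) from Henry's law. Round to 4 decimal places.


C = P / H
C = 98 / 1230
C = 0.0797 mol/L


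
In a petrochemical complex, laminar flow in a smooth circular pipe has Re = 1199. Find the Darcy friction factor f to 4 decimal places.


f = 64 / Re
f = 64 / 1199
f = 0.0534


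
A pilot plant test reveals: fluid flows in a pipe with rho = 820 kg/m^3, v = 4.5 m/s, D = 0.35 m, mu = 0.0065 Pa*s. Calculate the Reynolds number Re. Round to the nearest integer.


Re = rho * v * D / mu
Re = 820 * 4.5 * 0.35 / 0.0065
Re = 1291.5 / 0.0065
Re = 198692


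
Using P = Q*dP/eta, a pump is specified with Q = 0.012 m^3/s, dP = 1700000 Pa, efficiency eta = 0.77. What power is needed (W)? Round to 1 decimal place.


P = Q * dP / eta
P = 0.012 * 1700000 / 0.77
P = 20400.0 / 0.77
P = 26493.5 W


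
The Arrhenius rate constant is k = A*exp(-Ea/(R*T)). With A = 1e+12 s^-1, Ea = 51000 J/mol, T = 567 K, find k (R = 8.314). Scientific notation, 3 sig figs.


k = A * exp(-Ea/(R*T))
k = 1e+12 * exp(-51000 / (8.314 * 567))
k = 1e+12 * exp(-10.81875)
k = 2.00e+07


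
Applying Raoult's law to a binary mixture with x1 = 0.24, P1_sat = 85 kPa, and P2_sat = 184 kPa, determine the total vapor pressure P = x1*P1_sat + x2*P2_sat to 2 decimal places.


P = x1*P1_sat + x2*P2_sat
x2 = 1 - x1 = 1 - 0.24 = 0.76
P = 0.24*85 + 0.76*184
P = 20.4 + 139.84
P = 160.24 kPa


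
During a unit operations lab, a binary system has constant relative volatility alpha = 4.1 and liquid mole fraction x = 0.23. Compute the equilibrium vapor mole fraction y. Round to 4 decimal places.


y = alpha*x / (1 + (alpha-1)*x)
y = 4.1*0.23 / (1 + (4.1-1)*0.23)
y = 0.943 / (1 + 0.713)
y = 0.943 / 1.713
y = 0.5505


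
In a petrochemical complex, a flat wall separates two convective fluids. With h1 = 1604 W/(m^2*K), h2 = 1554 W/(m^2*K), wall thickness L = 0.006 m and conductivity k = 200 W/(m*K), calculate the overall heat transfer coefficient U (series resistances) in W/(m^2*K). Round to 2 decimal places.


1/U = 1/h1 + L/k + 1/h2
1/U = 1/1604 + 0.006/200 + 1/1554
1/U = 0.0006234414 + 3e-05 + 0.0006435006
1/U = 0.001296942
U = 771.04 W/(m^2*K)


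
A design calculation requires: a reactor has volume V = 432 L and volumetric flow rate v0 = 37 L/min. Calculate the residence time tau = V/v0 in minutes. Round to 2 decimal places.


tau = V / v0
tau = 432 / 37
tau = 11.68 min


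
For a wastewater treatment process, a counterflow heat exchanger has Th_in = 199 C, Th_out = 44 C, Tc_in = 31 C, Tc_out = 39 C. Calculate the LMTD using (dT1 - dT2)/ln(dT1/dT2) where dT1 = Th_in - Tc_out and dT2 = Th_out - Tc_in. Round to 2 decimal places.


dT1 = Th_in - Tc_out = 199 - 39 = 160
dT2 = Th_out - Tc_in = 44 - 31 = 13
LMTD = (dT1 - dT2) / ln(dT1/dT2)
LMTD = (160 - 13) / ln(160/13)
LMTD = 58.56 K


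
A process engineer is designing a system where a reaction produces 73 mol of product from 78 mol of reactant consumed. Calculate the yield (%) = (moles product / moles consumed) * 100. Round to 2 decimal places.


Yield = (moles product / moles consumed) * 100%
Yield = (73 / 78) * 100
Yield = 0.9359 * 100
Yield = 93.59%


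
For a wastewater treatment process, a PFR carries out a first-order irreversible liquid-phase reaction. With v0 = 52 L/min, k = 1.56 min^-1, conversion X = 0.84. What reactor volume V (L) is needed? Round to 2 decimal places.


V = (v0/k) * ln(1/(1-X))
V = (52/1.56) * ln(1/(1-0.84))
V = 33.333333 * ln(6.25)
V = 33.333333 * 1.832581
V = 61.09 L


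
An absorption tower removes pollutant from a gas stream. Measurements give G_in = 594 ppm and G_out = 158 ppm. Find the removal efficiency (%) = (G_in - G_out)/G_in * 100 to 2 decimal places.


Efficiency = (G_in - G_out) / G_in * 100%
Efficiency = (594 - 158) / 594 * 100
Efficiency = 436 / 594 * 100
Efficiency = 73.40%


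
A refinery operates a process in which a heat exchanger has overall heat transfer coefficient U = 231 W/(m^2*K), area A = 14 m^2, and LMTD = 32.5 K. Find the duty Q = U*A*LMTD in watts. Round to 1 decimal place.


Q = U * A * LMTD
Q = 231 * 14 * 32.5
Q = 105105.0 W


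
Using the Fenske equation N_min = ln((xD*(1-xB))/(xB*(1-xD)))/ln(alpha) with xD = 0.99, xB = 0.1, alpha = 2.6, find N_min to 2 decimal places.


N_min = ln((xD*(1-xB))/(xB*(1-xD))) / ln(alpha)
Numerator inside ln: 0.891 / 0.001 = 891.0
ln(891.0) = 6.792344
ln(alpha) = ln(2.6) = 0.955511
N_min = 6.792344 / 0.955511 = 7.11


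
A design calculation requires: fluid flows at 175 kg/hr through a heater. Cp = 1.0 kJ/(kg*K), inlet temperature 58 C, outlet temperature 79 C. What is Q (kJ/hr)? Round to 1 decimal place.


Q = m_dot * Cp * (T2 - T1)
Q = 175 * 1.0 * (79 - 58)
Q = 175 * 1.0 * 21
Q = 3675.0 kJ/hr


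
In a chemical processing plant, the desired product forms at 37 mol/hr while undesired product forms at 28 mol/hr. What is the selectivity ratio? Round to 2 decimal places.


S = desired product rate / undesired product rate
S = 37 / 28
S = 1.32


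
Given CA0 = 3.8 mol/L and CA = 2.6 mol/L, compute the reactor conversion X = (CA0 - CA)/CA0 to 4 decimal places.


X = (CA0 - CA) / CA0
X = (3.8 - 2.6) / 3.8
X = 1.2 / 3.8
X = 0.3158


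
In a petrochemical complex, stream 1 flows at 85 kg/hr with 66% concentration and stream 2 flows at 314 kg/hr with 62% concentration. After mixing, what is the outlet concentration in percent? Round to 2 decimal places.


Mass balance on solute: F1*x1 + F2*x2 = F3*x3
F3 = F1 + F2 = 85 + 314 = 399 kg/hr
x3 = (F1*x1 + F2*x2)/F3
x3 = (85*0.66 + 314*0.62) / 399
x3 = 62.85%


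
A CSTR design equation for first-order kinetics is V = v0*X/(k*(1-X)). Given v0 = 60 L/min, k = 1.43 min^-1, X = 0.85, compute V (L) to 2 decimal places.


V = v0 * X / (k * (1 - X))
V = 60 * 0.85 / (1.43 * (1 - 0.85))
V = 51.0 / (1.43 * 0.15)
V = 51.0 / 0.2145
V = 237.76 L


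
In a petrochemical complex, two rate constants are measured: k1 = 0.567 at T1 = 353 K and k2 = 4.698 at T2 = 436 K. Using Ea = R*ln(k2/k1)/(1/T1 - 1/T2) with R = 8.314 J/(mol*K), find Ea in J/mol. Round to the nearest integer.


Ea = R * ln(k2/k1) / (1/T1 - 1/T2)
ln(k2/k1) = ln(4.698/0.567) = 2.1145329
1/T1 - 1/T2 = 1/353 - 1/436 = 0.000539283208
Ea = 8.314 * 2.1145329 / 0.000539283208
Ea = 32599 J/mol


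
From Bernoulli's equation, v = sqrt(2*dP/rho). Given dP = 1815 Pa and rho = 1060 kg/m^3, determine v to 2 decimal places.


v = sqrt(2*dP/rho)
v = sqrt(2*1815/1060)
v = sqrt(3.424528)
v = 1.85 m/s


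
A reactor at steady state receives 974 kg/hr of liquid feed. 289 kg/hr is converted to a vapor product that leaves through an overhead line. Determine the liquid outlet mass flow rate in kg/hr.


Steady-state mass balance on the main outlet: F_out = F_in - F_removed
F_out = 974 - 289
F_out = 685 kg/hr


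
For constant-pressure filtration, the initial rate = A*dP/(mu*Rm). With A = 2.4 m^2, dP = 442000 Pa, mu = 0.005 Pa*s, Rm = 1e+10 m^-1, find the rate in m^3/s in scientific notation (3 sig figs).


rate = A * dP / (mu * Rm)
rate = 2.4 * 442000 / (0.005 * 1e+10)
rate = 1060800.0 / 5.000e+07
rate = 2.12e-02 m^3/s


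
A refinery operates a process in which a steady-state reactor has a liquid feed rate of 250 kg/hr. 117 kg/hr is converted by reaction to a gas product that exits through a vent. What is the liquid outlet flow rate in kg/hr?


Steady-state mass balance on the main outlet: F_out = F_in - F_removed
F_out = 250 - 117
F_out = 133 kg/hr


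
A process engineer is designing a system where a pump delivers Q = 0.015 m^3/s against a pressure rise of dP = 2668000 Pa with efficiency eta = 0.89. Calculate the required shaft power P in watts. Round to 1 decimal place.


P = Q * dP / eta
P = 0.015 * 2668000 / 0.89
P = 40020.0 / 0.89
P = 44966.3 W


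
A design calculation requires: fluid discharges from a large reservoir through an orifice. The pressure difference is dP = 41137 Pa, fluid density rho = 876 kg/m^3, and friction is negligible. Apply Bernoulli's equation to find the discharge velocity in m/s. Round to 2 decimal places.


v = sqrt(2*dP/rho)
v = sqrt(2*41137/876)
v = sqrt(93.920091)
v = 9.69 m/s


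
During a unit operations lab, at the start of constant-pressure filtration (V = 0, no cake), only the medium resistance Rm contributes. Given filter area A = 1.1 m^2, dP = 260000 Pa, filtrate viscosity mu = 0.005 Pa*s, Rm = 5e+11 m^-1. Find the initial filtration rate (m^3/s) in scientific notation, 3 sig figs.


rate = A * dP / (mu * Rm)
rate = 1.1 * 260000 / (0.005 * 5e+11)
rate = 286000.0 / 2.500e+09
rate = 1.14e-04 m^3/s


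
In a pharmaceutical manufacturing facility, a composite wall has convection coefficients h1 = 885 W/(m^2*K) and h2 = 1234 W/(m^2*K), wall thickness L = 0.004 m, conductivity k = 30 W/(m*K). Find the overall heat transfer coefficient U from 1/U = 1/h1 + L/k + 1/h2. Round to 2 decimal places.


1/U = 1/h1 + L/k + 1/h2
1/U = 1/885 + 0.004/30 + 1/1234
1/U = 0.0011299435 + 0.0001333333 + 0.0008103728
1/U = 0.0020736496
U = 482.24 W/(m^2*K)


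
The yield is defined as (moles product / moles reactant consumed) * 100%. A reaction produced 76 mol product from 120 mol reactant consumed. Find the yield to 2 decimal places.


Yield = (moles product / moles consumed) * 100%
Yield = (76 / 120) * 100
Yield = 0.6333 * 100
Yield = 63.33%


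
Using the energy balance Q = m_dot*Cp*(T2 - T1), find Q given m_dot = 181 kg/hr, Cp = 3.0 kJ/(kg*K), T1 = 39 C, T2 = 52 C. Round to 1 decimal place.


Q = m_dot * Cp * (T2 - T1)
Q = 181 * 3.0 * (52 - 39)
Q = 181 * 3.0 * 13
Q = 7059.0 kJ/hr


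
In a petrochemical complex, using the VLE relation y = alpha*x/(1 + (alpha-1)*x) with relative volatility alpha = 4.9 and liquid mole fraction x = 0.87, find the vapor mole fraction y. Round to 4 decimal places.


y = alpha*x / (1 + (alpha-1)*x)
y = 4.9*0.87 / (1 + (4.9-1)*0.87)
y = 4.263 / (1 + 3.393)
y = 4.263 / 4.393
y = 0.9704


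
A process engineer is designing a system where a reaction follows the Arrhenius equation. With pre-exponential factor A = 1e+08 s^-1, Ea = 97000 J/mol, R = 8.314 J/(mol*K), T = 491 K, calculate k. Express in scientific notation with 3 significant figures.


k = A * exp(-Ea/(R*T))
k = 1e+08 * exp(-97000 / (8.314 * 491))
k = 1e+08 * exp(-23.761848)
k = 4.79e-03


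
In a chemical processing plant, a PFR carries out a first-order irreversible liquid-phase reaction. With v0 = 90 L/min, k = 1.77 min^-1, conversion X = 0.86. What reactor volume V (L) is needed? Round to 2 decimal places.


V = (v0/k) * ln(1/(1-X))
V = (90/1.77) * ln(1/(1-0.86))
V = 50.847458 * ln(7.142857)
V = 50.847458 * 1.966113
V = 99.97 L


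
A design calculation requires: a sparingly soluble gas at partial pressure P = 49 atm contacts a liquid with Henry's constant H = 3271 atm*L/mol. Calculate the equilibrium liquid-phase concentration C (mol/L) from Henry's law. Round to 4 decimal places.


C = P / H
C = 49 / 3271
C = 0.0150 mol/L


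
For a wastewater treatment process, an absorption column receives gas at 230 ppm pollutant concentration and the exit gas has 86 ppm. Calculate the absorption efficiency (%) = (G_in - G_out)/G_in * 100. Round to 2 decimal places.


Efficiency = (G_in - G_out) / G_in * 100%
Efficiency = (230 - 86) / 230 * 100
Efficiency = 144 / 230 * 100
Efficiency = 62.61%


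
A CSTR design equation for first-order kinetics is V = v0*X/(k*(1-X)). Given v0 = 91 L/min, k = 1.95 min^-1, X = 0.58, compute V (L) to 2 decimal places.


V = v0 * X / (k * (1 - X))
V = 91 * 0.58 / (1.95 * (1 - 0.58))
V = 52.78 / (1.95 * 0.42)
V = 52.78 / 0.819
V = 64.44 L


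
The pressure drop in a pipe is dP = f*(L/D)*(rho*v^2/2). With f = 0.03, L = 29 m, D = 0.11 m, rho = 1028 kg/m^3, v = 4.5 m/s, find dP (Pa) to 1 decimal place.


dP = f * (L/D) * (rho*v^2/2)
dP = 0.03 * (29/0.11) * (1028*4.5^2/2)
L/D = 263.63636364
rho*v^2/2 = 1028*20.25/2 = 10408.5
dP = 0.03 * 263.63636364 * 10408.5
dP = 82321.8 Pa


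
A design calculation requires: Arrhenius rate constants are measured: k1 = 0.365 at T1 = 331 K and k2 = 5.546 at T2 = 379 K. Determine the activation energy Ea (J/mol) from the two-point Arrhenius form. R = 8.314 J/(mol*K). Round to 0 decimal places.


Ea = R * ln(k2/k1) / (1/T1 - 1/T2)
ln(k2/k1) = ln(5.546/0.365) = 2.7209349
1/T1 - 1/T2 = 1/331 - 1/379 = 0.000382625609
Ea = 8.314 * 2.7209349 / 0.000382625609
Ea = 59123 J/mol


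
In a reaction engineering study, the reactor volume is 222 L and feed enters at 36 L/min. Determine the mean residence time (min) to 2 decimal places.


tau = V / v0
tau = 222 / 36
tau = 6.17 min


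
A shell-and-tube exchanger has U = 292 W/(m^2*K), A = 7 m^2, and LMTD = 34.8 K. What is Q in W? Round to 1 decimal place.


Q = U * A * LMTD
Q = 292 * 7 * 34.8
Q = 71131.2 W


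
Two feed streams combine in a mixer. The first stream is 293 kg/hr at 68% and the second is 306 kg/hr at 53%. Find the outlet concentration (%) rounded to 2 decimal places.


Mass balance on solute: F1*x1 + F2*x2 = F3*x3
F3 = F1 + F2 = 293 + 306 = 599 kg/hr
x3 = (F1*x1 + F2*x2)/F3
x3 = (293*0.68 + 306*0.53) / 599
x3 = 60.34%


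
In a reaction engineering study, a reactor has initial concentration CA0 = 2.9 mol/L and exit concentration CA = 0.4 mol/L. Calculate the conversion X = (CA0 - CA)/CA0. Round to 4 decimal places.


X = (CA0 - CA) / CA0
X = (2.9 - 0.4) / 2.9
X = 2.5 / 2.9
X = 0.8621


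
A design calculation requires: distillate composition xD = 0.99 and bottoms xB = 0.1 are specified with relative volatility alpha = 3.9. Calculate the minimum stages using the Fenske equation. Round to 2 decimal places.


N_min = ln((xD*(1-xB))/(xB*(1-xD))) / ln(alpha)
Numerator inside ln: 0.891 / 0.001 = 891.0
ln(891.0) = 6.792344
ln(alpha) = ln(3.9) = 1.360977
N_min = 6.792344 / 1.360977 = 4.99


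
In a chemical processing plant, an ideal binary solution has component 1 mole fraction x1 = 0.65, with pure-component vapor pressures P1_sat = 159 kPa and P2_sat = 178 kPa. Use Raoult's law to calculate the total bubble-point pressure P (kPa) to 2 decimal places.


P = x1*P1_sat + x2*P2_sat
x2 = 1 - x1 = 1 - 0.65 = 0.35
P = 0.65*159 + 0.35*178
P = 103.35 + 62.3
P = 165.65 kPa


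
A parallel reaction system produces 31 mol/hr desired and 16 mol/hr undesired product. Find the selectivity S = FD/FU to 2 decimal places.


S = desired product rate / undesired product rate
S = 31 / 16
S = 1.94


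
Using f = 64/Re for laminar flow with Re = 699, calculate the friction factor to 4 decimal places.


f = 64 / Re
f = 64 / 699
f = 0.0916


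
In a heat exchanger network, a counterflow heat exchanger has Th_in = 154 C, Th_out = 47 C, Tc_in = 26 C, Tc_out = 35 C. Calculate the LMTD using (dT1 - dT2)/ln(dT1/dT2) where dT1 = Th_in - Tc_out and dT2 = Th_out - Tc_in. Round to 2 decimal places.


dT1 = Th_in - Tc_out = 154 - 35 = 119
dT2 = Th_out - Tc_in = 47 - 26 = 21
LMTD = (dT1 - dT2) / ln(dT1/dT2)
LMTD = (119 - 21) / ln(119/21)
LMTD = 56.50 K


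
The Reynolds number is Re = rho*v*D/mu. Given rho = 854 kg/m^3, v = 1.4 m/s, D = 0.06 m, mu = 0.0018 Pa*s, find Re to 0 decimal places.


Re = rho * v * D / mu
Re = 854 * 1.4 * 0.06 / 0.0018
Re = 71.736 / 0.0018
Re = 39853


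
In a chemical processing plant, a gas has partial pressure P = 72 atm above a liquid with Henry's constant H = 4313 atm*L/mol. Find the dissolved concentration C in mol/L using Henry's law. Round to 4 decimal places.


C = P / H
C = 72 / 4313
C = 0.0167 mol/L


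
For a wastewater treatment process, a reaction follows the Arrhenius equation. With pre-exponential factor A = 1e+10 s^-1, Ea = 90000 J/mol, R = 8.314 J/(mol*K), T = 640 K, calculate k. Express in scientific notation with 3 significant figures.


k = A * exp(-Ea/(R*T))
k = 1e+10 * exp(-90000 / (8.314 * 640))
k = 1e+10 * exp(-16.914241)
k = 4.51e+02


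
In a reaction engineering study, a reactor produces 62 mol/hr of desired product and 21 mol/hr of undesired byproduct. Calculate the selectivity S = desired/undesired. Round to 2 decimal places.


S = desired product rate / undesired product rate
S = 62 / 21
S = 2.95


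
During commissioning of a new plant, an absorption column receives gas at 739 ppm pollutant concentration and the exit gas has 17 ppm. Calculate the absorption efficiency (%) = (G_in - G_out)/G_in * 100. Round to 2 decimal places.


Efficiency = (G_in - G_out) / G_in * 100%
Efficiency = (739 - 17) / 739 * 100
Efficiency = 722 / 739 * 100
Efficiency = 97.70%


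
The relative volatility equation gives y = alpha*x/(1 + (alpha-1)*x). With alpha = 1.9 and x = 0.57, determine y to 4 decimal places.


y = alpha*x / (1 + (alpha-1)*x)
y = 1.9*0.57 / (1 + (1.9-1)*0.57)
y = 1.083 / (1 + 0.513)
y = 1.083 / 1.513
y = 0.7158


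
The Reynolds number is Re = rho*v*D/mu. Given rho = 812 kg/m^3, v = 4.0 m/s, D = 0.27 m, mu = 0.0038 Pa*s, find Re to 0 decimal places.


Re = rho * v * D / mu
Re = 812 * 4.0 * 0.27 / 0.0038
Re = 876.96 / 0.0038
Re = 230779


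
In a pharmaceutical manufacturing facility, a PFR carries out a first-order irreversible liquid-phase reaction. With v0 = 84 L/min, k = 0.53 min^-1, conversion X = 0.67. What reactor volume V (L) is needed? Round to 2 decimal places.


V = (v0/k) * ln(1/(1-X))
V = (84/0.53) * ln(1/(1-0.67))
V = 158.490566 * ln(3.030303)
V = 158.490566 * 1.108663
V = 175.71 L


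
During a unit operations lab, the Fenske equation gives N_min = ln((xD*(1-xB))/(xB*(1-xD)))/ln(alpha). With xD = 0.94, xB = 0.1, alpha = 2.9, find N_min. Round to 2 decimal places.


N_min = ln((xD*(1-xB))/(xB*(1-xD))) / ln(alpha)
Numerator inside ln: 0.846 / 0.006 = 141.0
ln(141.0) = 4.94876
ln(alpha) = ln(2.9) = 1.064711
N_min = 4.94876 / 1.064711 = 4.65


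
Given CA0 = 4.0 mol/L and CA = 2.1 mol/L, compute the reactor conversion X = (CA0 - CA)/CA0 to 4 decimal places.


X = (CA0 - CA) / CA0
X = (4.0 - 2.1) / 4.0
X = 1.9 / 4.0
X = 0.4750


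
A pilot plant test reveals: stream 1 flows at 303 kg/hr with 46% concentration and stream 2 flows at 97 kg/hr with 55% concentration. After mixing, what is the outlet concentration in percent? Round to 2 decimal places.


Mass balance on solute: F1*x1 + F2*x2 = F3*x3
F3 = F1 + F2 = 303 + 97 = 400 kg/hr
x3 = (F1*x1 + F2*x2)/F3
x3 = (303*0.46 + 97*0.55) / 400
x3 = 48.18%


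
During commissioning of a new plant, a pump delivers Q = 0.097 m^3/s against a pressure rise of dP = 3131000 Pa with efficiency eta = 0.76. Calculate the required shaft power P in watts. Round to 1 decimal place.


P = Q * dP / eta
P = 0.097 * 3131000 / 0.76
P = 303707.0 / 0.76
P = 399614.5 W


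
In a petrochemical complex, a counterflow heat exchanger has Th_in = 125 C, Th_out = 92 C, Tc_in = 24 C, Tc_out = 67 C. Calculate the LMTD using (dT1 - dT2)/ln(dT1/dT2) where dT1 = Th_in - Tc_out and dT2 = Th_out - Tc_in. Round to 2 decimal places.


dT1 = Th_in - Tc_out = 125 - 67 = 58
dT2 = Th_out - Tc_in = 92 - 24 = 68
LMTD = (dT1 - dT2) / ln(dT1/dT2)
LMTD = (58 - 68) / ln(58/68)
LMTD = 62.87 K


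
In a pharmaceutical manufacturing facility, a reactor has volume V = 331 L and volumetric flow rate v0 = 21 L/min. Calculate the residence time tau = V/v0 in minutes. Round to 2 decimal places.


tau = V / v0
tau = 331 / 21
tau = 15.76 min


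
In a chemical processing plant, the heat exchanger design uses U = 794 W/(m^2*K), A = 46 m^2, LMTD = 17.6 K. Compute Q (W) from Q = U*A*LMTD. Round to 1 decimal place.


Q = U * A * LMTD
Q = 794 * 46 * 17.6
Q = 642822.4 W


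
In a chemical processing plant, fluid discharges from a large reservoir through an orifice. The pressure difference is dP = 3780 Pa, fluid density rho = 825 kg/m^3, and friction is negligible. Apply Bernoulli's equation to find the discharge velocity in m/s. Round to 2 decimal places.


v = sqrt(2*dP/rho)
v = sqrt(2*3780/825)
v = sqrt(9.163636)
v = 3.03 m/s


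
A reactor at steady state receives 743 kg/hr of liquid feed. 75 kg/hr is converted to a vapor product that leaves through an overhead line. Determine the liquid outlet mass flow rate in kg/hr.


Steady-state mass balance on the main outlet: F_out = F_in - F_removed
F_out = 743 - 75
F_out = 668 kg/hr


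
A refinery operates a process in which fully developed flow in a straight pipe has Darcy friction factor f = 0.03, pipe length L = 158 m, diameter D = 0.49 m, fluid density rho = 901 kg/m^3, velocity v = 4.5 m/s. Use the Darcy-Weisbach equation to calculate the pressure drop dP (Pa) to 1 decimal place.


dP = f * (L/D) * (rho*v^2/2)
dP = 0.03 * (158/0.49) * (901*4.5^2/2)
L/D = 322.44897959
rho*v^2/2 = 901*20.25/2 = 9122.625
dP = 0.03 * 322.44897959 * 9122.625
dP = 88247.4 Pa


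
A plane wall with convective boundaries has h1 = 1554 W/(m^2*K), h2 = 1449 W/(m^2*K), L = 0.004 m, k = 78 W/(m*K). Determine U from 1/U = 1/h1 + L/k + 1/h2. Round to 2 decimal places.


1/U = 1/h1 + L/k + 1/h2
1/U = 1/1554 + 0.004/78 + 1/1449
1/U = 0.0006435006 + 5.12821e-05 + 0.0006901311
1/U = 0.0013849138
U = 722.07 W/(m^2*K)


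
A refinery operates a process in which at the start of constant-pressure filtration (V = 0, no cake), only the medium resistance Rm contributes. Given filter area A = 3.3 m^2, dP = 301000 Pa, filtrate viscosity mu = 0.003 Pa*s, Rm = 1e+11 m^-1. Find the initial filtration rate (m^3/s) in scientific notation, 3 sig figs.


rate = A * dP / (mu * Rm)
rate = 3.3 * 301000 / (0.003 * 1e+11)
rate = 993300.0 / 3.000e+08
rate = 3.31e-03 m^3/s


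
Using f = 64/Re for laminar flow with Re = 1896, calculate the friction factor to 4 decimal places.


f = 64 / Re
f = 64 / 1896
f = 0.0338


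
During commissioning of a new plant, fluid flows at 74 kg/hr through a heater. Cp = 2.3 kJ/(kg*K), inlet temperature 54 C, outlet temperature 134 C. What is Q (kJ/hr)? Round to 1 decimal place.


Q = m_dot * Cp * (T2 - T1)
Q = 74 * 2.3 * (134 - 54)
Q = 74 * 2.3 * 80
Q = 13616.0 kJ/hr


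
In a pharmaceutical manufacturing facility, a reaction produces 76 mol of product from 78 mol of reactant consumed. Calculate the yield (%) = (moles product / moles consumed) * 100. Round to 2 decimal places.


Yield = (moles product / moles consumed) * 100%
Yield = (76 / 78) * 100
Yield = 0.9744 * 100
Yield = 97.44%


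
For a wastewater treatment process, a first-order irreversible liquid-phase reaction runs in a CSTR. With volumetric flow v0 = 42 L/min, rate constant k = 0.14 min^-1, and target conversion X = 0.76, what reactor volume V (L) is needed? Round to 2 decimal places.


V = v0 * X / (k * (1 - X))
V = 42 * 0.76 / (0.14 * (1 - 0.76))
V = 31.92 / (0.14 * 0.24)
V = 31.92 / 0.0336
V = 950.00 L


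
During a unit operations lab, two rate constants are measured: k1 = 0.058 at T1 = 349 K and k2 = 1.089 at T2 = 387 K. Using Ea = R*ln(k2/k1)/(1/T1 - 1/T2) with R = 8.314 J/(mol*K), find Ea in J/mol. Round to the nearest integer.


Ea = R * ln(k2/k1) / (1/T1 - 1/T2)
ln(k2/k1) = ln(1.089/0.058) = 2.9325721
1/T1 - 1/T2 = 1/349 - 1/387 = 0.000281350185
Ea = 8.314 * 2.9325721 / 0.000281350185
Ea = 86659 J/mol


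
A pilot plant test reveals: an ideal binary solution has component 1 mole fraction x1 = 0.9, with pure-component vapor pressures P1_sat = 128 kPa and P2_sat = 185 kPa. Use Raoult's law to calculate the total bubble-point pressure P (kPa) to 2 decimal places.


P = x1*P1_sat + x2*P2_sat
x2 = 1 - x1 = 1 - 0.9 = 0.1
P = 0.9*128 + 0.1*185
P = 115.2 + 18.5
P = 133.70 kPa


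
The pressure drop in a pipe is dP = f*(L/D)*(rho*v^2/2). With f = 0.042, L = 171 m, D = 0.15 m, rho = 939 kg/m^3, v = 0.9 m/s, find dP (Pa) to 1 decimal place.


dP = f * (L/D) * (rho*v^2/2)
dP = 0.042 * (171/0.15) * (939*0.9^2/2)
L/D = 1140.0
rho*v^2/2 = 939*0.81/2 = 380.295
dP = 0.042 * 1140.0 * 380.295
dP = 18208.5 Pa


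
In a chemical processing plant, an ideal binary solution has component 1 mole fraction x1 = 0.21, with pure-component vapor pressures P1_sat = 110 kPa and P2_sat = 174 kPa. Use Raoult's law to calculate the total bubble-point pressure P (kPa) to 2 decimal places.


P = x1*P1_sat + x2*P2_sat
x2 = 1 - x1 = 1 - 0.21 = 0.79
P = 0.21*110 + 0.79*174
P = 23.1 + 137.46
P = 160.56 kPa


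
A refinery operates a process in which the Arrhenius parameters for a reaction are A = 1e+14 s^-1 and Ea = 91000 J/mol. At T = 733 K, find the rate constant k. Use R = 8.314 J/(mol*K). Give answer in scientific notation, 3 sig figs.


k = A * exp(-Ea/(R*T))
k = 1e+14 * exp(-91000 / (8.314 * 733))
k = 1e+14 * exp(-14.932324)
k = 3.27e+07


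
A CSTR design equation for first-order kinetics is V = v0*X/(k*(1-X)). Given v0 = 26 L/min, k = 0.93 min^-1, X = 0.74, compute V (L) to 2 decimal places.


V = v0 * X / (k * (1 - X))
V = 26 * 0.74 / (0.93 * (1 - 0.74))
V = 19.24 / (0.93 * 0.26)
V = 19.24 / 0.2418
V = 79.57 L


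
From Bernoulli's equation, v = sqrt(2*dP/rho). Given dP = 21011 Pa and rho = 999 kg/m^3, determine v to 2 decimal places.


v = sqrt(2*dP/rho)
v = sqrt(2*21011/999)
v = sqrt(42.064064)
v = 6.49 m/s


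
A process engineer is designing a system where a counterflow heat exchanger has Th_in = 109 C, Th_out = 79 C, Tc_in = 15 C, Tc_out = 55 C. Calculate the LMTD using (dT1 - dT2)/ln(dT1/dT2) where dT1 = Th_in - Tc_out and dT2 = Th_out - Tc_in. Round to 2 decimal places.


dT1 = Th_in - Tc_out = 109 - 55 = 54
dT2 = Th_out - Tc_in = 79 - 15 = 64
LMTD = (dT1 - dT2) / ln(dT1/dT2)
LMTD = (54 - 64) / ln(54/64)
LMTD = 58.86 K


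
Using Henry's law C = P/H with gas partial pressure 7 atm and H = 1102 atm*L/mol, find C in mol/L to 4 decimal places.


C = P / H
C = 7 / 1102
C = 0.0064 mol/L


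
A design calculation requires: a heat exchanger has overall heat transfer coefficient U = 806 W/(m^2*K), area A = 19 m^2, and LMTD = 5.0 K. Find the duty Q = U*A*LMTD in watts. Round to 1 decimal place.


Q = U * A * LMTD
Q = 806 * 19 * 5.0
Q = 76570.0 W


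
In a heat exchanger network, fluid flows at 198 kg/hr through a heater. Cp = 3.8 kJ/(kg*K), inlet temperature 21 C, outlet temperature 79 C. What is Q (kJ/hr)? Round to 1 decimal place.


Q = m_dot * Cp * (T2 - T1)
Q = 198 * 3.8 * (79 - 21)
Q = 198 * 3.8 * 58
Q = 43639.2 kJ/hr


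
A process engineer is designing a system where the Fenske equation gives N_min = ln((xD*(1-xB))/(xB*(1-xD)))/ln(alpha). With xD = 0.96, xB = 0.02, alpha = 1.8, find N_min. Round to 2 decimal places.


N_min = ln((xD*(1-xB))/(xB*(1-xD))) / ln(alpha)
Numerator inside ln: 0.9408 / 0.0008 = 1176.0
ln(1176.0) = 7.069874
ln(alpha) = ln(1.8) = 0.587787
N_min = 7.069874 / 0.587787 = 12.03


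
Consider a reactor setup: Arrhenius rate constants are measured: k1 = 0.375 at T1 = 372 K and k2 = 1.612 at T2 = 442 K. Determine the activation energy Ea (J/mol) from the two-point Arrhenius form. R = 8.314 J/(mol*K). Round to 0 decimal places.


Ea = R * ln(k2/k1) / (1/T1 - 1/T2)
ln(k2/k1) = ln(1.612/0.375) = 1.4583049
1/T1 - 1/T2 = 1/372 - 1/442 = 0.000425728604
Ea = 8.314 * 1.4583049 / 0.000425728604
Ea = 28479 J/mol


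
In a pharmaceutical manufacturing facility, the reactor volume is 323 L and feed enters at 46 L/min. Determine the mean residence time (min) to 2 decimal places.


tau = V / v0
tau = 323 / 46
tau = 7.02 min


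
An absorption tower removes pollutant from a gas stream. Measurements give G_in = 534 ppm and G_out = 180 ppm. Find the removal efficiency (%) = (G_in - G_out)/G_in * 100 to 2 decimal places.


Efficiency = (G_in - G_out) / G_in * 100%
Efficiency = (534 - 180) / 534 * 100
Efficiency = 354 / 534 * 100
Efficiency = 66.29%


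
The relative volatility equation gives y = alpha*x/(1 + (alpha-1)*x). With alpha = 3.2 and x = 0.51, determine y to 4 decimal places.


y = alpha*x / (1 + (alpha-1)*x)
y = 3.2*0.51 / (1 + (3.2-1)*0.51)
y = 1.632 / (1 + 1.122)
y = 1.632 / 2.122
y = 0.7691


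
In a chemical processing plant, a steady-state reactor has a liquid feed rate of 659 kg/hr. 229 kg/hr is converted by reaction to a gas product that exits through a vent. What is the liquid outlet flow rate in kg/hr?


Steady-state mass balance on the main outlet: F_out = F_in - F_removed
F_out = 659 - 229
F_out = 430 kg/hr


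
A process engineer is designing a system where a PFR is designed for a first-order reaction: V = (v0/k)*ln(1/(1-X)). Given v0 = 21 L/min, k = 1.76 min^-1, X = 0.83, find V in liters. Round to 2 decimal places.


V = (v0/k) * ln(1/(1-X))
V = (21/1.76) * ln(1/(1-0.83))
V = 11.931818 * ln(5.882353)
V = 11.931818 * 1.771957
V = 21.14 L


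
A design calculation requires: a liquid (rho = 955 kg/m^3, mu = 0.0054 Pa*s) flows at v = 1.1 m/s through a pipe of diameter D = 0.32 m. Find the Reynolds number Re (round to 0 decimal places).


Re = rho * v * D / mu
Re = 955 * 1.1 * 0.32 / 0.0054
Re = 336.16 / 0.0054
Re = 62252


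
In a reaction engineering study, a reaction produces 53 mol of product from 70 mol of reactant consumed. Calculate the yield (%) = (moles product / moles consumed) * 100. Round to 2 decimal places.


Yield = (moles product / moles consumed) * 100%
Yield = (53 / 70) * 100
Yield = 0.7571 * 100
Yield = 75.71%


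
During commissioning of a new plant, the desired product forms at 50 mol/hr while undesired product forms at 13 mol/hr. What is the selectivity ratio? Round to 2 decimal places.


S = desired product rate / undesired product rate
S = 50 / 13
S = 3.85


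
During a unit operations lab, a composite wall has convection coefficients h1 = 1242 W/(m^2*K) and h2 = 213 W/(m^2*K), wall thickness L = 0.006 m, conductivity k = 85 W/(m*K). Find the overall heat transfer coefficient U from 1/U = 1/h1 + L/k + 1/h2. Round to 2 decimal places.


1/U = 1/h1 + L/k + 1/h2
1/U = 1/1242 + 0.006/85 + 1/213
1/U = 0.000805153 + 7.05882e-05 + 0.0046948357
1/U = 0.0055705769
U = 179.51 W/(m^2*K)


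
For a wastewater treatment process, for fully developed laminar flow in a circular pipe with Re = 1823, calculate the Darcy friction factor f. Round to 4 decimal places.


f = 64 / Re
f = 64 / 1823
f = 0.0351


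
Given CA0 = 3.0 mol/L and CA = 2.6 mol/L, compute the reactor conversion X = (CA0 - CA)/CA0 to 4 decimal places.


X = (CA0 - CA) / CA0
X = (3.0 - 2.6) / 3.0
X = 0.4 / 3.0
X = 0.1333


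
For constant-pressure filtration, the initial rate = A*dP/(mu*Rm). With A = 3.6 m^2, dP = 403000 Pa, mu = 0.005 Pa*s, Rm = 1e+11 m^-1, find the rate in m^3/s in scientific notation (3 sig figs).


rate = A * dP / (mu * Rm)
rate = 3.6 * 403000 / (0.005 * 1e+11)
rate = 1450800.0 / 5.000e+08
rate = 2.90e-03 m^3/s


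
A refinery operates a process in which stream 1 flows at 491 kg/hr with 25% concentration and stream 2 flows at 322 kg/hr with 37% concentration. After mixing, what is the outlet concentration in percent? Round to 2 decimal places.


Mass balance on solute: F1*x1 + F2*x2 = F3*x3
F3 = F1 + F2 = 491 + 322 = 813 kg/hr
x3 = (F1*x1 + F2*x2)/F3
x3 = (491*0.25 + 322*0.37) / 813
x3 = 29.75%


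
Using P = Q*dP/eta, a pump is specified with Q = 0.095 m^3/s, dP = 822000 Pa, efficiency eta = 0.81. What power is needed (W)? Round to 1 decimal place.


P = Q * dP / eta
P = 0.095 * 822000 / 0.81
P = 78090.0 / 0.81
P = 96407.4 W


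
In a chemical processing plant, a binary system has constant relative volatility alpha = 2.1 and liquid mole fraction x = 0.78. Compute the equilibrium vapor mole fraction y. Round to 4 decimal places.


y = alpha*x / (1 + (alpha-1)*x)
y = 2.1*0.78 / (1 + (2.1-1)*0.78)
y = 1.638 / (1 + 0.858)
y = 1.638 / 1.858
y = 0.8816


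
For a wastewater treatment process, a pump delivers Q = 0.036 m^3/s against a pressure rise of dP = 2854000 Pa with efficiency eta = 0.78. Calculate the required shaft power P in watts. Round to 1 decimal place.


P = Q * dP / eta
P = 0.036 * 2854000 / 0.78
P = 102744.0 / 0.78
P = 131723.1 W
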